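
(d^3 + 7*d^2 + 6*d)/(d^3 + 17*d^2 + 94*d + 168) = d*(d + 1)/(d^2 + 11*d + 28)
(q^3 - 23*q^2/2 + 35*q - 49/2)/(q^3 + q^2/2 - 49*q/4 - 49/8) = 4*(q^2 - 8*q + 7)/(4*q^2 + 16*q + 7)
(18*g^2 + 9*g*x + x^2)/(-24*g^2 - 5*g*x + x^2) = (6*g + x)/(-8*g + x)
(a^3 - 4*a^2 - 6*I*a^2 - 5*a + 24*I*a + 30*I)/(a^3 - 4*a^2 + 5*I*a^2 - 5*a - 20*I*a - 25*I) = (a - 6*I)/(a + 5*I)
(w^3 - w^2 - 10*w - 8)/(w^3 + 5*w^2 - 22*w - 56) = (w + 1)/(w + 7)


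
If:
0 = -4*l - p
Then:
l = -p/4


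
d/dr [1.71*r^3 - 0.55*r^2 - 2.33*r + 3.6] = 5.13*r^2 - 1.1*r - 2.33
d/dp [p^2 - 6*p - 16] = 2*p - 6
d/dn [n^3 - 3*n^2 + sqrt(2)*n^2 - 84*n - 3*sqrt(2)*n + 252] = 3*n^2 - 6*n + 2*sqrt(2)*n - 84 - 3*sqrt(2)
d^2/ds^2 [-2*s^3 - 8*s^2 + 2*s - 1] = -12*s - 16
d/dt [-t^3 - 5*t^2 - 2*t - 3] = -3*t^2 - 10*t - 2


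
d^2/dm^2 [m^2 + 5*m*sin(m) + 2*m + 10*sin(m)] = -5*m*sin(m) + 10*sqrt(2)*cos(m + pi/4) + 2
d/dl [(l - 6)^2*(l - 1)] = (l - 6)*(3*l - 8)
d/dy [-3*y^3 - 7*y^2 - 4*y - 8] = -9*y^2 - 14*y - 4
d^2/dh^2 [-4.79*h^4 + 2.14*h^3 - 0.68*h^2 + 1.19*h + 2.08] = -57.48*h^2 + 12.84*h - 1.36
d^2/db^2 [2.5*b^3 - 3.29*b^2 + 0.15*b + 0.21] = 15.0*b - 6.58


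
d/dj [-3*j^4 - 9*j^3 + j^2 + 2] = j*(-12*j^2 - 27*j + 2)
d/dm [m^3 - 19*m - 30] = 3*m^2 - 19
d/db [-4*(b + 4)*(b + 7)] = -8*b - 44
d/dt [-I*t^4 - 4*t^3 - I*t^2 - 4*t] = -4*I*t^3 - 12*t^2 - 2*I*t - 4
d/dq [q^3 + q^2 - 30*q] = 3*q^2 + 2*q - 30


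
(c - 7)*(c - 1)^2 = c^3 - 9*c^2 + 15*c - 7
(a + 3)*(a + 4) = a^2 + 7*a + 12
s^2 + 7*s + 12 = (s + 3)*(s + 4)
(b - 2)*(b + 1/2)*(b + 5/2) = b^3 + b^2 - 19*b/4 - 5/2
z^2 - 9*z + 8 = (z - 8)*(z - 1)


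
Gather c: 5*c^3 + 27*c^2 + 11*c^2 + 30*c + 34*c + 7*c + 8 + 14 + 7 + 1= 5*c^3 + 38*c^2 + 71*c + 30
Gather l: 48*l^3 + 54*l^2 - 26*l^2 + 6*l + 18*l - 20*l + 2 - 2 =48*l^3 + 28*l^2 + 4*l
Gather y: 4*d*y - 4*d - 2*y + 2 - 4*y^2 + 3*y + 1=-4*d - 4*y^2 + y*(4*d + 1) + 3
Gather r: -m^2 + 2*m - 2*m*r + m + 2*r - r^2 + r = -m^2 + 3*m - r^2 + r*(3 - 2*m)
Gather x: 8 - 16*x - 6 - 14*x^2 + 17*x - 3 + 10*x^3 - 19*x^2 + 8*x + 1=10*x^3 - 33*x^2 + 9*x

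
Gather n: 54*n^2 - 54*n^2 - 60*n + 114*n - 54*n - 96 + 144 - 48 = 0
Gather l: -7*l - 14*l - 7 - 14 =-21*l - 21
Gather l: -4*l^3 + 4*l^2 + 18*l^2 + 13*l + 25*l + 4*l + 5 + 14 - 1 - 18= -4*l^3 + 22*l^2 + 42*l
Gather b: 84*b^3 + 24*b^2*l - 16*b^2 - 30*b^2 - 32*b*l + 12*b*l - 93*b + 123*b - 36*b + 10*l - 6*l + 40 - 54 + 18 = 84*b^3 + b^2*(24*l - 46) + b*(-20*l - 6) + 4*l + 4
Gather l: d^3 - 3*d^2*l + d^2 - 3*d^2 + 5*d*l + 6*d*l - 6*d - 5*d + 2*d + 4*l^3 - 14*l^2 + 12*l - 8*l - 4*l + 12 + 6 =d^3 - 2*d^2 - 9*d + 4*l^3 - 14*l^2 + l*(-3*d^2 + 11*d) + 18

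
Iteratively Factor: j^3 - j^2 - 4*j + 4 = (j + 2)*(j^2 - 3*j + 2) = (j - 2)*(j + 2)*(j - 1)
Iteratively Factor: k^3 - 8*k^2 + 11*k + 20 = (k - 4)*(k^2 - 4*k - 5) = (k - 4)*(k + 1)*(k - 5)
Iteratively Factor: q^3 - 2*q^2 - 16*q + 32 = (q - 4)*(q^2 + 2*q - 8) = (q - 4)*(q - 2)*(q + 4)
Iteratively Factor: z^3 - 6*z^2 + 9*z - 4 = (z - 1)*(z^2 - 5*z + 4) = (z - 4)*(z - 1)*(z - 1)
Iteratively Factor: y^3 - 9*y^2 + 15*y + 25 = (y - 5)*(y^2 - 4*y - 5) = (y - 5)^2*(y + 1)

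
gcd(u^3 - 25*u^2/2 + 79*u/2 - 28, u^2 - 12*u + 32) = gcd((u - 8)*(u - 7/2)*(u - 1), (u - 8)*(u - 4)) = u - 8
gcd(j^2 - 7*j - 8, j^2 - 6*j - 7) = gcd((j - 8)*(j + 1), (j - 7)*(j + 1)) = j + 1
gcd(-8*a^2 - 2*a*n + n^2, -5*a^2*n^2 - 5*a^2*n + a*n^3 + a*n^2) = 1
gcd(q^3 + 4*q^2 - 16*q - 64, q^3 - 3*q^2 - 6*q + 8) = q - 4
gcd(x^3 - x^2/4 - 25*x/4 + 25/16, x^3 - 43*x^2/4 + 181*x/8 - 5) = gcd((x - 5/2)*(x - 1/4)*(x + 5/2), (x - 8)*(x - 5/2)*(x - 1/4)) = x^2 - 11*x/4 + 5/8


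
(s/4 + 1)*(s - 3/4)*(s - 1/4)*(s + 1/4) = s^4/4 + 13*s^3/16 - 49*s^2/64 - 13*s/256 + 3/64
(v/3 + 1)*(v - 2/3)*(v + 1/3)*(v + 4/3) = v^4/3 + 4*v^3/3 + 7*v^2/9 - 62*v/81 - 8/27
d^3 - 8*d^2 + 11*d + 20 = (d - 5)*(d - 4)*(d + 1)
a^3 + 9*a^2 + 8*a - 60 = (a - 2)*(a + 5)*(a + 6)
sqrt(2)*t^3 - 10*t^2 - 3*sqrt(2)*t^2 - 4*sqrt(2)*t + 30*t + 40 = (t - 4)*(t - 5*sqrt(2))*(sqrt(2)*t + sqrt(2))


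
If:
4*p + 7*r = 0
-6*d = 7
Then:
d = -7/6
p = -7*r/4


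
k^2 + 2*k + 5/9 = (k + 1/3)*(k + 5/3)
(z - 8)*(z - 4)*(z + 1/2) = z^3 - 23*z^2/2 + 26*z + 16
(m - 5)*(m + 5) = m^2 - 25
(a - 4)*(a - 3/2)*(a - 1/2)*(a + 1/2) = a^4 - 11*a^3/2 + 23*a^2/4 + 11*a/8 - 3/2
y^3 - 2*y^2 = y^2*(y - 2)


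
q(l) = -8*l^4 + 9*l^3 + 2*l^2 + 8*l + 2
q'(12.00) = -51352.00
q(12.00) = -149950.00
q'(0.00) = 8.00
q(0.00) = 2.00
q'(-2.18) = 459.12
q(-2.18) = -279.86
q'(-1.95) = 340.14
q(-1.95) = -188.40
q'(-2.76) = 875.42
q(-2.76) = -658.29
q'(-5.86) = 7351.09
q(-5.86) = -11220.94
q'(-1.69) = 232.81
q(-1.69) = -114.51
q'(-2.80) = 910.94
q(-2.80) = -694.01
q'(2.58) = -351.51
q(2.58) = -163.95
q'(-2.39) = 589.53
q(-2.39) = -389.59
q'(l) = -32*l^3 + 27*l^2 + 4*l + 8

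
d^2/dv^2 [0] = 0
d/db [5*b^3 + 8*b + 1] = 15*b^2 + 8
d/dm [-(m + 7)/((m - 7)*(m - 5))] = (m^2 + 14*m - 119)/(m^4 - 24*m^3 + 214*m^2 - 840*m + 1225)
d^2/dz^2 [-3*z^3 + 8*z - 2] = -18*z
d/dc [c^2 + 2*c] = 2*c + 2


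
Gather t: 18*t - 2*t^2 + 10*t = -2*t^2 + 28*t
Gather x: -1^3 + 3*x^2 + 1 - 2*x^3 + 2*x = -2*x^3 + 3*x^2 + 2*x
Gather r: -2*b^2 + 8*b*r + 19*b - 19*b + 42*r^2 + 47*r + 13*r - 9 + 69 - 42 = -2*b^2 + 42*r^2 + r*(8*b + 60) + 18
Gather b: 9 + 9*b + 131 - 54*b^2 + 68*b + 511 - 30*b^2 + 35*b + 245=-84*b^2 + 112*b + 896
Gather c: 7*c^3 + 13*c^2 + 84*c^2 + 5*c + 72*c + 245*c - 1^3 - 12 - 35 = 7*c^3 + 97*c^2 + 322*c - 48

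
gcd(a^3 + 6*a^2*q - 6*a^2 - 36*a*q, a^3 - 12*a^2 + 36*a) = a^2 - 6*a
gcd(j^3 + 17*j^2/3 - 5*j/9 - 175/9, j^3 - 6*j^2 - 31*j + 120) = j + 5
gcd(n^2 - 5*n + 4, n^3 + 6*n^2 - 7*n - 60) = 1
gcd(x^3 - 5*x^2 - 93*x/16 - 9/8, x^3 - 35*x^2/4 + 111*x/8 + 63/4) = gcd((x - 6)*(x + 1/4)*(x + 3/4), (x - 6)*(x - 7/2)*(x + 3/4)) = x^2 - 21*x/4 - 9/2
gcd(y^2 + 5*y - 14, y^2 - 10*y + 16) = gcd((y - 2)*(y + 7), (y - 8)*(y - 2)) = y - 2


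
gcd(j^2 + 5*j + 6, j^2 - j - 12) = j + 3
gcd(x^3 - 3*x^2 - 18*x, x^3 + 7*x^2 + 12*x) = x^2 + 3*x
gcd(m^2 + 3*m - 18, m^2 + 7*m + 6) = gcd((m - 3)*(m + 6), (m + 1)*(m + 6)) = m + 6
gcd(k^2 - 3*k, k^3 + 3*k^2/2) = k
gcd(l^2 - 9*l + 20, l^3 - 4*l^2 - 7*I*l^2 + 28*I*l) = l - 4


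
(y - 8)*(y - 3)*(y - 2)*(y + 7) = y^4 - 6*y^3 - 45*y^2 + 274*y - 336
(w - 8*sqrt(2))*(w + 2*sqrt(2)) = w^2 - 6*sqrt(2)*w - 32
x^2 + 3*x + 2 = (x + 1)*(x + 2)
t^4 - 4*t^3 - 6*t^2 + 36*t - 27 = (t - 3)^2*(t - 1)*(t + 3)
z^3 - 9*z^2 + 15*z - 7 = (z - 7)*(z - 1)^2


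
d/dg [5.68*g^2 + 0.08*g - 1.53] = 11.36*g + 0.08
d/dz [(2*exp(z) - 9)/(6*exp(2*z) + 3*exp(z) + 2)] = (-12*exp(2*z) + 108*exp(z) + 31)*exp(z)/(36*exp(4*z) + 36*exp(3*z) + 33*exp(2*z) + 12*exp(z) + 4)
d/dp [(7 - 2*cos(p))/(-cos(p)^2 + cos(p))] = (-14*cos(p) + cos(2*p) + 8)*sin(p)/((cos(p) - 1)^2*cos(p)^2)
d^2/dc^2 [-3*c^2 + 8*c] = -6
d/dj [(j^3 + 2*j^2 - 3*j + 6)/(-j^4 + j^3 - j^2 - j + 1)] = (j^6 + 4*j^5 - 12*j^4 + 28*j^3 - 20*j^2 + 16*j + 3)/(j^8 - 2*j^7 + 3*j^6 - 3*j^4 + 4*j^3 - j^2 - 2*j + 1)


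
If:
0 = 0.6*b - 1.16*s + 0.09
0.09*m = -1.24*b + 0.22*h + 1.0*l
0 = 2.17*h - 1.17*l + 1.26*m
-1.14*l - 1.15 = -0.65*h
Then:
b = 1.93333333333333*s - 0.15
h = 2.67104890223044*s + 0.822781947013857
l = 1.52296647934192*s - 0.53964187231666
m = -3.18595661667462*s - 1.91810937748457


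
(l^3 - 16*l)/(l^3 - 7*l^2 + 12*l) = (l + 4)/(l - 3)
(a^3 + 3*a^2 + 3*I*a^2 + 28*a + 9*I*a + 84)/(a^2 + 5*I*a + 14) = (a^2 + a*(3 - 4*I) - 12*I)/(a - 2*I)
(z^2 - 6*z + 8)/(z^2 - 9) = (z^2 - 6*z + 8)/(z^2 - 9)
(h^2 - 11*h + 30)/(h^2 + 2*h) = (h^2 - 11*h + 30)/(h*(h + 2))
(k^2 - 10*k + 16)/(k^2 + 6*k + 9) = (k^2 - 10*k + 16)/(k^2 + 6*k + 9)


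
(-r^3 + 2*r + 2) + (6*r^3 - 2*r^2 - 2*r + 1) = 5*r^3 - 2*r^2 + 3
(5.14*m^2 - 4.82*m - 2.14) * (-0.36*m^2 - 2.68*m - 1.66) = -1.8504*m^4 - 12.04*m^3 + 5.1556*m^2 + 13.7364*m + 3.5524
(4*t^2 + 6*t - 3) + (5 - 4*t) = 4*t^2 + 2*t + 2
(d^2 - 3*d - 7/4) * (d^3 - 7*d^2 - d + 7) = d^5 - 10*d^4 + 73*d^3/4 + 89*d^2/4 - 77*d/4 - 49/4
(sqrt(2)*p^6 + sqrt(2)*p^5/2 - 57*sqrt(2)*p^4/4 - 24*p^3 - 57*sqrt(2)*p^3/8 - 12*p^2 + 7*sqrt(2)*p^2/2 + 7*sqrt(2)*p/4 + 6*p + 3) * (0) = 0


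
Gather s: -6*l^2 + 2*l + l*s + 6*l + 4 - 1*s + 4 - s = -6*l^2 + 8*l + s*(l - 2) + 8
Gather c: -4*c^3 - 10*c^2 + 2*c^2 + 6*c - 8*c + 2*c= -4*c^3 - 8*c^2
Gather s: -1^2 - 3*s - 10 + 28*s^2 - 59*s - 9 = 28*s^2 - 62*s - 20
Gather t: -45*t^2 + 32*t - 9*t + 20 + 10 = -45*t^2 + 23*t + 30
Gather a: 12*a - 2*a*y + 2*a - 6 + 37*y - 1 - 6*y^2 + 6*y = a*(14 - 2*y) - 6*y^2 + 43*y - 7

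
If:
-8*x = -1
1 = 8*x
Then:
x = 1/8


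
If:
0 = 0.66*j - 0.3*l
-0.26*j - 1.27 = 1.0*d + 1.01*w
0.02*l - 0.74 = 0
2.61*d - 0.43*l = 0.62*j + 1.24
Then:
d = 10.57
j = 16.82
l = 37.00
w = -16.05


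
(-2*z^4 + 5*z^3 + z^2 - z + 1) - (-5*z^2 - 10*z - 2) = -2*z^4 + 5*z^3 + 6*z^2 + 9*z + 3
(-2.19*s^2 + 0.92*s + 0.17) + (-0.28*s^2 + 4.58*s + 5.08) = -2.47*s^2 + 5.5*s + 5.25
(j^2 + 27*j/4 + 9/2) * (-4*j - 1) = -4*j^3 - 28*j^2 - 99*j/4 - 9/2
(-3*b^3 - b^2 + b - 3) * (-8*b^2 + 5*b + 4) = 24*b^5 - 7*b^4 - 25*b^3 + 25*b^2 - 11*b - 12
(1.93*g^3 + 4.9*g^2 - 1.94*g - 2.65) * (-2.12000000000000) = -4.0916*g^3 - 10.388*g^2 + 4.1128*g + 5.618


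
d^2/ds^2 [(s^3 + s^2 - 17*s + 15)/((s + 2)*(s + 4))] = 10*(s^3 + 33*s^2 + 174*s + 260)/(s^6 + 18*s^5 + 132*s^4 + 504*s^3 + 1056*s^2 + 1152*s + 512)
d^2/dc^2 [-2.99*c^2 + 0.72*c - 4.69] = -5.98000000000000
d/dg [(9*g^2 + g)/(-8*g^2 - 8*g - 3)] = (-64*g^2 - 54*g - 3)/(64*g^4 + 128*g^3 + 112*g^2 + 48*g + 9)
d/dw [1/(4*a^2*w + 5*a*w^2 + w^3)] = (-4*a^2 - 10*a*w - 3*w^2)/(w^2*(4*a^2 + 5*a*w + w^2)^2)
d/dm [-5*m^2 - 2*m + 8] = -10*m - 2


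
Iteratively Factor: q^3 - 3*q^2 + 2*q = (q - 2)*(q^2 - q) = q*(q - 2)*(q - 1)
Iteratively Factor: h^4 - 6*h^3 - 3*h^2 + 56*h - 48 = (h + 3)*(h^3 - 9*h^2 + 24*h - 16) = (h - 4)*(h + 3)*(h^2 - 5*h + 4) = (h - 4)^2*(h + 3)*(h - 1)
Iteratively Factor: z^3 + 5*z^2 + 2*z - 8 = (z + 2)*(z^2 + 3*z - 4) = (z + 2)*(z + 4)*(z - 1)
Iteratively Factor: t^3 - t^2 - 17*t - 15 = (t - 5)*(t^2 + 4*t + 3) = (t - 5)*(t + 3)*(t + 1)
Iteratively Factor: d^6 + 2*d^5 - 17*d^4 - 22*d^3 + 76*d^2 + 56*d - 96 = (d + 4)*(d^5 - 2*d^4 - 9*d^3 + 14*d^2 + 20*d - 24) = (d + 2)*(d + 4)*(d^4 - 4*d^3 - d^2 + 16*d - 12) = (d - 2)*(d + 2)*(d + 4)*(d^3 - 2*d^2 - 5*d + 6) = (d - 3)*(d - 2)*(d + 2)*(d + 4)*(d^2 + d - 2) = (d - 3)*(d - 2)*(d + 2)^2*(d + 4)*(d - 1)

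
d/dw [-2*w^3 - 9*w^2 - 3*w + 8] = -6*w^2 - 18*w - 3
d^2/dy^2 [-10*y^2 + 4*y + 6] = -20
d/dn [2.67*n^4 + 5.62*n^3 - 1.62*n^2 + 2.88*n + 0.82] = 10.68*n^3 + 16.86*n^2 - 3.24*n + 2.88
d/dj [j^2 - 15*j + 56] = 2*j - 15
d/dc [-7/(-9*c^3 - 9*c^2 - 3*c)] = 7*(-9*c^2 - 6*c - 1)/(3*c^2*(3*c^2 + 3*c + 1)^2)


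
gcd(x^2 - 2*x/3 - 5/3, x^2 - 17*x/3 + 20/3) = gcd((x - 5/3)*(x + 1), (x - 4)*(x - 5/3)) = x - 5/3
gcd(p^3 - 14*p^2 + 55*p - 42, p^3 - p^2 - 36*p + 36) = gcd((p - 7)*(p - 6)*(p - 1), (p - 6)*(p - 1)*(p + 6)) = p^2 - 7*p + 6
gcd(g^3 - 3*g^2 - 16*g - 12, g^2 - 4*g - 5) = g + 1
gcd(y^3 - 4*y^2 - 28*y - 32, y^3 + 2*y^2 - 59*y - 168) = y - 8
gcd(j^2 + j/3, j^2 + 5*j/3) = j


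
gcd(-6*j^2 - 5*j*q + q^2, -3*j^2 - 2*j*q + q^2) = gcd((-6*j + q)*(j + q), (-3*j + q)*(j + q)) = j + q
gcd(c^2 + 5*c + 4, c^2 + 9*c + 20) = c + 4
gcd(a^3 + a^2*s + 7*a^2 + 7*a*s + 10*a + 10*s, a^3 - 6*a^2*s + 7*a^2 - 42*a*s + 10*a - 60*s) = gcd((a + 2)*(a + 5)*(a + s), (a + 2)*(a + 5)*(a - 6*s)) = a^2 + 7*a + 10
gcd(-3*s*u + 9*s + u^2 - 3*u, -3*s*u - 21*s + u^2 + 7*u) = 3*s - u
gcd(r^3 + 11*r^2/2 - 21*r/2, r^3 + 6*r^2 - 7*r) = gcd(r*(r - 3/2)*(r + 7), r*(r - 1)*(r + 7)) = r^2 + 7*r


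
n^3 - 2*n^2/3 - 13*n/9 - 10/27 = (n - 5/3)*(n + 1/3)*(n + 2/3)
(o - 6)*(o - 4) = o^2 - 10*o + 24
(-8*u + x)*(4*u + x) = -32*u^2 - 4*u*x + x^2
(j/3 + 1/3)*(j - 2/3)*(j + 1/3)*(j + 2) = j^4/3 + 8*j^3/9 + 7*j^2/27 - 4*j/9 - 4/27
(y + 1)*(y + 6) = y^2 + 7*y + 6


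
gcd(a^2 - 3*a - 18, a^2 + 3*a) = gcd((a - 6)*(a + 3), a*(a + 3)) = a + 3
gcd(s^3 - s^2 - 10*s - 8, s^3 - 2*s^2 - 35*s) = 1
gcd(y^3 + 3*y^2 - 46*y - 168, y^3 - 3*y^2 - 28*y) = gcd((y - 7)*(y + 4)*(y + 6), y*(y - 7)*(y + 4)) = y^2 - 3*y - 28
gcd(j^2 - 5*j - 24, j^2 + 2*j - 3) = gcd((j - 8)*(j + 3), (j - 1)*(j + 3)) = j + 3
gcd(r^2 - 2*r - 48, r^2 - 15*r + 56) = r - 8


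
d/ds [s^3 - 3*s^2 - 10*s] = 3*s^2 - 6*s - 10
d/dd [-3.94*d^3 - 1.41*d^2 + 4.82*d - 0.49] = -11.82*d^2 - 2.82*d + 4.82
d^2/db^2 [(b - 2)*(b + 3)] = 2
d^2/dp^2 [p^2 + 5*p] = 2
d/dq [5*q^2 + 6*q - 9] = 10*q + 6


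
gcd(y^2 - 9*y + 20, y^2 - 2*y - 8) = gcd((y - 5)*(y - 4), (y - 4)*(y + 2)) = y - 4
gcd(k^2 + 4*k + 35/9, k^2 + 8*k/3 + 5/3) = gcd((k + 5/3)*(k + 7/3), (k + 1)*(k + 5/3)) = k + 5/3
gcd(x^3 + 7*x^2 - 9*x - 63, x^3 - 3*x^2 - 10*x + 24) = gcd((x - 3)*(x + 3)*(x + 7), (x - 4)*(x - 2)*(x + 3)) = x + 3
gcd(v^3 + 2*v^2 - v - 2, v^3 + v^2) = v + 1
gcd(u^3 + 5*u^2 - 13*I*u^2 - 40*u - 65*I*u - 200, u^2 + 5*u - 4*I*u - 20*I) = u + 5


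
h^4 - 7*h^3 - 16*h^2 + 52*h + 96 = (h - 8)*(h - 3)*(h + 2)^2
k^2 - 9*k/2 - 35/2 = (k - 7)*(k + 5/2)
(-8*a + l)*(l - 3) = -8*a*l + 24*a + l^2 - 3*l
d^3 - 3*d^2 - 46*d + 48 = (d - 8)*(d - 1)*(d + 6)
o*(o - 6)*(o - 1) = o^3 - 7*o^2 + 6*o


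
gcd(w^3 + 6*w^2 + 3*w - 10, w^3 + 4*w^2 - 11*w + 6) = w - 1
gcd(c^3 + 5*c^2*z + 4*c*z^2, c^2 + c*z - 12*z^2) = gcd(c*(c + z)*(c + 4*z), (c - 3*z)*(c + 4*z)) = c + 4*z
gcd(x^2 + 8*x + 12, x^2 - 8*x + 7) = 1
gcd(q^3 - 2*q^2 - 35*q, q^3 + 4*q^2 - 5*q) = q^2 + 5*q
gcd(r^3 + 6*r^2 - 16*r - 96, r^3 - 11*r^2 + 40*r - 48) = r - 4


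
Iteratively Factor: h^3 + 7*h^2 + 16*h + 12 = (h + 2)*(h^2 + 5*h + 6) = (h + 2)*(h + 3)*(h + 2)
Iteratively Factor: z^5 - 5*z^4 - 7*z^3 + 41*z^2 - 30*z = (z + 3)*(z^4 - 8*z^3 + 17*z^2 - 10*z) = (z - 5)*(z + 3)*(z^3 - 3*z^2 + 2*z) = z*(z - 5)*(z + 3)*(z^2 - 3*z + 2) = z*(z - 5)*(z - 1)*(z + 3)*(z - 2)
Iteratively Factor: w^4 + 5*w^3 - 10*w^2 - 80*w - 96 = (w + 4)*(w^3 + w^2 - 14*w - 24) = (w + 2)*(w + 4)*(w^2 - w - 12) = (w + 2)*(w + 3)*(w + 4)*(w - 4)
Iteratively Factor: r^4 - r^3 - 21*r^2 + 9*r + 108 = (r + 3)*(r^3 - 4*r^2 - 9*r + 36) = (r + 3)^2*(r^2 - 7*r + 12) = (r - 3)*(r + 3)^2*(r - 4)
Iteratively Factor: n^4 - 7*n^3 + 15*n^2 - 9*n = (n - 3)*(n^3 - 4*n^2 + 3*n) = (n - 3)*(n - 1)*(n^2 - 3*n) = (n - 3)^2*(n - 1)*(n)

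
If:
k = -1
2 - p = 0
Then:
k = -1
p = 2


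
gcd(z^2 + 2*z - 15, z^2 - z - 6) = z - 3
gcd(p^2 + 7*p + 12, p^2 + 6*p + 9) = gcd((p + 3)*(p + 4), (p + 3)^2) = p + 3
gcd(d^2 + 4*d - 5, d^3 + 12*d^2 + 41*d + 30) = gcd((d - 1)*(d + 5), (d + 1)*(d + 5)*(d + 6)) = d + 5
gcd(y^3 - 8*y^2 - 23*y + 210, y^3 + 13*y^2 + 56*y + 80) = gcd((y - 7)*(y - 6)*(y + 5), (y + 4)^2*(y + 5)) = y + 5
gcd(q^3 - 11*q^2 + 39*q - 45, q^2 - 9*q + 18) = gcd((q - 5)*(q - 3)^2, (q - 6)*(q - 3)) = q - 3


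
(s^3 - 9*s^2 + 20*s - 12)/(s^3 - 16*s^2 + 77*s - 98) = (s^2 - 7*s + 6)/(s^2 - 14*s + 49)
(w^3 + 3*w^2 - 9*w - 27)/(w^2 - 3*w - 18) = (w^2 - 9)/(w - 6)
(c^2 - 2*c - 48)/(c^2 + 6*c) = (c - 8)/c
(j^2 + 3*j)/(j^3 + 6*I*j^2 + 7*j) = (j + 3)/(j^2 + 6*I*j + 7)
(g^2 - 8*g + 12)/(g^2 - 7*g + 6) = (g - 2)/(g - 1)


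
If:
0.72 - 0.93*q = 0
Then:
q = 0.77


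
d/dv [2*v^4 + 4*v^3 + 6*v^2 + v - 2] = 8*v^3 + 12*v^2 + 12*v + 1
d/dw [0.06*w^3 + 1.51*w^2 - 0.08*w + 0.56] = 0.18*w^2 + 3.02*w - 0.08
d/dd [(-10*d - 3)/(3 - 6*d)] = -16/(3*(2*d - 1)^2)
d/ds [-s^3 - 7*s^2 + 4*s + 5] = -3*s^2 - 14*s + 4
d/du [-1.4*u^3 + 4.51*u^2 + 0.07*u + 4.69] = -4.2*u^2 + 9.02*u + 0.07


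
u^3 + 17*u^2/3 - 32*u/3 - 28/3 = (u - 2)*(u + 2/3)*(u + 7)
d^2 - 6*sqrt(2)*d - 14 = (d - 7*sqrt(2))*(d + sqrt(2))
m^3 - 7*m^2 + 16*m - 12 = (m - 3)*(m - 2)^2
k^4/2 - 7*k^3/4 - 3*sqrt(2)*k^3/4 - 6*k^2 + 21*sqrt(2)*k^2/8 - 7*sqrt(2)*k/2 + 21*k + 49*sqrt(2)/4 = (k/2 + sqrt(2)/2)*(k - 7/2)*(k - 7*sqrt(2)/2)*(k + sqrt(2))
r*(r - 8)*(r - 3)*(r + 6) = r^4 - 5*r^3 - 42*r^2 + 144*r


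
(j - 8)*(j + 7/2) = j^2 - 9*j/2 - 28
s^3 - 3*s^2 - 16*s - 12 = (s - 6)*(s + 1)*(s + 2)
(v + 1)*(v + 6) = v^2 + 7*v + 6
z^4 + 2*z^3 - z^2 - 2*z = z*(z - 1)*(z + 1)*(z + 2)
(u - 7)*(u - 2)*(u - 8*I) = u^3 - 9*u^2 - 8*I*u^2 + 14*u + 72*I*u - 112*I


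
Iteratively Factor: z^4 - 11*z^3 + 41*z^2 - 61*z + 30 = (z - 3)*(z^3 - 8*z^2 + 17*z - 10) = (z - 3)*(z - 2)*(z^2 - 6*z + 5) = (z - 3)*(z - 2)*(z - 1)*(z - 5)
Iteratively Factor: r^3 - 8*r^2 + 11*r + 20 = (r - 5)*(r^2 - 3*r - 4) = (r - 5)*(r + 1)*(r - 4)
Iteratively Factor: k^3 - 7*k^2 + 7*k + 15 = (k - 3)*(k^2 - 4*k - 5) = (k - 5)*(k - 3)*(k + 1)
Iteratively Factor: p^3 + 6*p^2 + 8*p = (p + 2)*(p^2 + 4*p) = p*(p + 2)*(p + 4)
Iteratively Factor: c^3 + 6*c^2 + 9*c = (c + 3)*(c^2 + 3*c) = (c + 3)^2*(c)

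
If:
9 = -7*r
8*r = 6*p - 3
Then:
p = -17/14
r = -9/7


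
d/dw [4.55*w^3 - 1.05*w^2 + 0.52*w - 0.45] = 13.65*w^2 - 2.1*w + 0.52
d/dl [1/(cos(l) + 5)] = sin(l)/(cos(l) + 5)^2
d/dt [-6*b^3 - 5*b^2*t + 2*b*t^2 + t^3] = -5*b^2 + 4*b*t + 3*t^2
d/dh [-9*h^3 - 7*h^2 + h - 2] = -27*h^2 - 14*h + 1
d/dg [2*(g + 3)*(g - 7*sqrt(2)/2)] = 4*g - 7*sqrt(2) + 6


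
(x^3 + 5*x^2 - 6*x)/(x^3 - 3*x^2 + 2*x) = (x + 6)/(x - 2)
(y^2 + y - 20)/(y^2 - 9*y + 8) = (y^2 + y - 20)/(y^2 - 9*y + 8)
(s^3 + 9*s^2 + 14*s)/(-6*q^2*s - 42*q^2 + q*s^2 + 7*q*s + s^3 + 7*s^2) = s*(-s - 2)/(6*q^2 - q*s - s^2)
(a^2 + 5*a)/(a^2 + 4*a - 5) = a/(a - 1)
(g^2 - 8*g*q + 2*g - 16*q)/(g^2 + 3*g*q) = (g^2 - 8*g*q + 2*g - 16*q)/(g*(g + 3*q))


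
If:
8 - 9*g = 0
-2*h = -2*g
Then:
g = 8/9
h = 8/9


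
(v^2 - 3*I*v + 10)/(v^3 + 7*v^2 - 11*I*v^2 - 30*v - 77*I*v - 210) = (v + 2*I)/(v^2 + v*(7 - 6*I) - 42*I)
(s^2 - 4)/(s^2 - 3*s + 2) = (s + 2)/(s - 1)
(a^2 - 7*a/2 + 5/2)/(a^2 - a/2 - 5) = (a - 1)/(a + 2)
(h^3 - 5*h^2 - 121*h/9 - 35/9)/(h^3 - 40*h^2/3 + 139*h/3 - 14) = (9*h^2 + 18*h + 5)/(3*(3*h^2 - 19*h + 6))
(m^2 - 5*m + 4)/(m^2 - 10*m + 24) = (m - 1)/(m - 6)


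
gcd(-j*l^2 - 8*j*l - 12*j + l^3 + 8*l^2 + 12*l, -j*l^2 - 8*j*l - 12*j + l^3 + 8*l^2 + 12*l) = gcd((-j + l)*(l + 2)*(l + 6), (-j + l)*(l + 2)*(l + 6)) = j*l^2 + 8*j*l + 12*j - l^3 - 8*l^2 - 12*l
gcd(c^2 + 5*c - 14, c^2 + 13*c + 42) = c + 7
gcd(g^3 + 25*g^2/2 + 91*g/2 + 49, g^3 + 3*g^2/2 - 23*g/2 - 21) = g + 2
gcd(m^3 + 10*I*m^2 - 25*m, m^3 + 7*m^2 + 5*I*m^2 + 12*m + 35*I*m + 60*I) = m + 5*I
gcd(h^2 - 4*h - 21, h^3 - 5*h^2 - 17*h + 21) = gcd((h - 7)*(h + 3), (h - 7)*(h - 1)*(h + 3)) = h^2 - 4*h - 21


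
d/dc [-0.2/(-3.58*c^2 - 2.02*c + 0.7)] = (-1.432*c - 0.404)/(3.58*c^2 + 2.02*c - 0.7)^2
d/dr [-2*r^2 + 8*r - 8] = 8 - 4*r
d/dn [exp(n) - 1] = exp(n)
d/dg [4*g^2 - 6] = 8*g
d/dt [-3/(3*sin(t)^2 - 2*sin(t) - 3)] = 6*(3*sin(t) - 1)*cos(t)/(2*sin(t) + 3*cos(t)^2)^2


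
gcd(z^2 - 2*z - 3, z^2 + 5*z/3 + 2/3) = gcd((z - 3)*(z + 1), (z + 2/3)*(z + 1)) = z + 1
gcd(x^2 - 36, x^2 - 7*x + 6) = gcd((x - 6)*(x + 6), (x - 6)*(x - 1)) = x - 6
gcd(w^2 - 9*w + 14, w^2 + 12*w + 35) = 1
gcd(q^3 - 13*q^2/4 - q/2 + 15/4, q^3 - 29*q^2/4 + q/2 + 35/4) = q^2 - q/4 - 5/4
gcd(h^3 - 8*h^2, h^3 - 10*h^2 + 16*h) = h^2 - 8*h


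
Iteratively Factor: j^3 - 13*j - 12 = (j - 4)*(j^2 + 4*j + 3) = (j - 4)*(j + 3)*(j + 1)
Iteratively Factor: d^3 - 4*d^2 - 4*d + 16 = (d + 2)*(d^2 - 6*d + 8) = (d - 4)*(d + 2)*(d - 2)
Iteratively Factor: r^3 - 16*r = (r - 4)*(r^2 + 4*r) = (r - 4)*(r + 4)*(r)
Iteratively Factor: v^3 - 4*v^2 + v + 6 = (v - 2)*(v^2 - 2*v - 3) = (v - 3)*(v - 2)*(v + 1)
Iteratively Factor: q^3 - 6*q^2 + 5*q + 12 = (q - 3)*(q^2 - 3*q - 4) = (q - 3)*(q + 1)*(q - 4)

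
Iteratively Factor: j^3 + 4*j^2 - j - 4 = (j - 1)*(j^2 + 5*j + 4) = (j - 1)*(j + 1)*(j + 4)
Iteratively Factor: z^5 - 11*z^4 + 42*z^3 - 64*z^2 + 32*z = (z - 1)*(z^4 - 10*z^3 + 32*z^2 - 32*z) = z*(z - 1)*(z^3 - 10*z^2 + 32*z - 32) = z*(z - 2)*(z - 1)*(z^2 - 8*z + 16) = z*(z - 4)*(z - 2)*(z - 1)*(z - 4)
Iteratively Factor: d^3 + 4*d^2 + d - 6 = (d - 1)*(d^2 + 5*d + 6) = (d - 1)*(d + 2)*(d + 3)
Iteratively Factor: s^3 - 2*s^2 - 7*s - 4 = (s + 1)*(s^2 - 3*s - 4) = (s - 4)*(s + 1)*(s + 1)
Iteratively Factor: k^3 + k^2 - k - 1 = (k + 1)*(k^2 - 1) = (k + 1)^2*(k - 1)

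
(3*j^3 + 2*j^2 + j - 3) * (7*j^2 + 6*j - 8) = 21*j^5 + 32*j^4 - 5*j^3 - 31*j^2 - 26*j + 24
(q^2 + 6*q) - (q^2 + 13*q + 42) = -7*q - 42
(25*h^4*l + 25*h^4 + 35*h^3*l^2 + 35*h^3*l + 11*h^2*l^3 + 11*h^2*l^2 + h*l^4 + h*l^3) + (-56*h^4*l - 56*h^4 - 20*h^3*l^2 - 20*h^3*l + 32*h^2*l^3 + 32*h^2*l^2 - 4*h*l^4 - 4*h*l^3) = -31*h^4*l - 31*h^4 + 15*h^3*l^2 + 15*h^3*l + 43*h^2*l^3 + 43*h^2*l^2 - 3*h*l^4 - 3*h*l^3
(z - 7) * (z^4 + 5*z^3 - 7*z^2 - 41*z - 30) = z^5 - 2*z^4 - 42*z^3 + 8*z^2 + 257*z + 210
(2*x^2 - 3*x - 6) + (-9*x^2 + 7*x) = -7*x^2 + 4*x - 6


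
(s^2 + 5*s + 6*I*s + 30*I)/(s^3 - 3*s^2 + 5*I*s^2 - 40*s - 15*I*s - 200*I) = (s + 6*I)/(s^2 + s*(-8 + 5*I) - 40*I)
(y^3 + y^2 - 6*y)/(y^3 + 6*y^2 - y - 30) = y/(y + 5)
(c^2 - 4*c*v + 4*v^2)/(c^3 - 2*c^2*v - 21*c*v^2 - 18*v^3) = (-c^2 + 4*c*v - 4*v^2)/(-c^3 + 2*c^2*v + 21*c*v^2 + 18*v^3)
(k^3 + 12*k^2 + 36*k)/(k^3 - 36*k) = (k + 6)/(k - 6)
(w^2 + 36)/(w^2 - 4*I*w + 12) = (w + 6*I)/(w + 2*I)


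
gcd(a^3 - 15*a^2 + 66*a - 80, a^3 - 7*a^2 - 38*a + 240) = a^2 - 13*a + 40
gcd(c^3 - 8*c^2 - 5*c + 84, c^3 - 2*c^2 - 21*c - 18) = c + 3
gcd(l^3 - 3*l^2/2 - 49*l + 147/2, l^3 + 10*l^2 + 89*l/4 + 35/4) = l + 7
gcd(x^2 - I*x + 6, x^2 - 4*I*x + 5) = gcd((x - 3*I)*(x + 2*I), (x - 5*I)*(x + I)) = 1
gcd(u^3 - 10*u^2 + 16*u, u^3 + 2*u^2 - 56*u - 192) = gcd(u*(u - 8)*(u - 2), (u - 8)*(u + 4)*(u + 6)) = u - 8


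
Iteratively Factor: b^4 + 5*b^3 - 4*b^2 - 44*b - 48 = (b + 4)*(b^3 + b^2 - 8*b - 12) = (b - 3)*(b + 4)*(b^2 + 4*b + 4) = (b - 3)*(b + 2)*(b + 4)*(b + 2)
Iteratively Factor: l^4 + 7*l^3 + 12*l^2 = (l + 4)*(l^3 + 3*l^2) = l*(l + 4)*(l^2 + 3*l) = l^2*(l + 4)*(l + 3)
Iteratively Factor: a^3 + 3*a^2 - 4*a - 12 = (a + 2)*(a^2 + a - 6) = (a + 2)*(a + 3)*(a - 2)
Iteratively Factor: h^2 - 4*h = (h)*(h - 4)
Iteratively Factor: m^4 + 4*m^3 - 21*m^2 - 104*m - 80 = (m + 4)*(m^3 - 21*m - 20) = (m - 5)*(m + 4)*(m^2 + 5*m + 4) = (m - 5)*(m + 4)^2*(m + 1)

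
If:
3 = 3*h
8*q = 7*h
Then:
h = 1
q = 7/8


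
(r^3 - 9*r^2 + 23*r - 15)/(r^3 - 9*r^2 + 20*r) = (r^2 - 4*r + 3)/(r*(r - 4))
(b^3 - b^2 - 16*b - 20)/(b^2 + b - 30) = (b^2 + 4*b + 4)/(b + 6)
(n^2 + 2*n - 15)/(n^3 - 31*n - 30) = (n - 3)/(n^2 - 5*n - 6)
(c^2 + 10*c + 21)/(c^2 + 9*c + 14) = (c + 3)/(c + 2)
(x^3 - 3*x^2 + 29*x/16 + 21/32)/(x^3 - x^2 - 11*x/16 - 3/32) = (4*x - 7)/(4*x + 1)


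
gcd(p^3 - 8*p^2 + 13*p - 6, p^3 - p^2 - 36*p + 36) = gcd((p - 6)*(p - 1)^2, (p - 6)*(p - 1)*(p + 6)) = p^2 - 7*p + 6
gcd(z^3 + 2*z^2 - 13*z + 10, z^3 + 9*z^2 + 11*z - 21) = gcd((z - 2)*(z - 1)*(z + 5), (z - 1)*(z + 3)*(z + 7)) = z - 1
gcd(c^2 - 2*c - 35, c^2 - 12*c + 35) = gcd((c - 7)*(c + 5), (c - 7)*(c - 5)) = c - 7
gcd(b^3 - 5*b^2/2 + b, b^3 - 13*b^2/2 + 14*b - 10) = b - 2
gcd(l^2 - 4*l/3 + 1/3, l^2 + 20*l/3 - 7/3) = l - 1/3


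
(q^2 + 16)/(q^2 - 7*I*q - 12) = (q + 4*I)/(q - 3*I)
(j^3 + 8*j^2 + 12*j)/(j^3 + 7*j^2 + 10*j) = (j + 6)/(j + 5)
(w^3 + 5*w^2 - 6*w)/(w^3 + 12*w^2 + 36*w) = (w - 1)/(w + 6)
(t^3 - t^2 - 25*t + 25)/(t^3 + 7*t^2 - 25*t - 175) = (t - 1)/(t + 7)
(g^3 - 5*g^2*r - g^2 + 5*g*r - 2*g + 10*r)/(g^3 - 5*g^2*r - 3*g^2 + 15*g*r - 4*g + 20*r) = (g - 2)/(g - 4)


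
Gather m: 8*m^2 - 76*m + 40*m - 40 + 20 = 8*m^2 - 36*m - 20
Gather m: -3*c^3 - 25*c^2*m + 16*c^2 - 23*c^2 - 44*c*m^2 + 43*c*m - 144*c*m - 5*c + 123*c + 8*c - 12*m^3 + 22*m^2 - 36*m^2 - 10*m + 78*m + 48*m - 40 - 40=-3*c^3 - 7*c^2 + 126*c - 12*m^3 + m^2*(-44*c - 14) + m*(-25*c^2 - 101*c + 116) - 80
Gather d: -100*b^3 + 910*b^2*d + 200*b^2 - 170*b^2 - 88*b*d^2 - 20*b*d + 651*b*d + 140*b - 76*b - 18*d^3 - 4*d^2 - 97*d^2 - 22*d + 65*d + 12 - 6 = -100*b^3 + 30*b^2 + 64*b - 18*d^3 + d^2*(-88*b - 101) + d*(910*b^2 + 631*b + 43) + 6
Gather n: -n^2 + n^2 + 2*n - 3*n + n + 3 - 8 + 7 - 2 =0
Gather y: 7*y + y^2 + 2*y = y^2 + 9*y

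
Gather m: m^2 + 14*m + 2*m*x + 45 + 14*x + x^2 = m^2 + m*(2*x + 14) + x^2 + 14*x + 45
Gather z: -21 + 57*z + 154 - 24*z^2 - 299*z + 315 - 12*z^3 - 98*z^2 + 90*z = -12*z^3 - 122*z^2 - 152*z + 448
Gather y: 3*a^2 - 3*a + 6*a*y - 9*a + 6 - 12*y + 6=3*a^2 - 12*a + y*(6*a - 12) + 12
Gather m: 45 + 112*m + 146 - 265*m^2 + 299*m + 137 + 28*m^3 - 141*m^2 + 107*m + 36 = 28*m^3 - 406*m^2 + 518*m + 364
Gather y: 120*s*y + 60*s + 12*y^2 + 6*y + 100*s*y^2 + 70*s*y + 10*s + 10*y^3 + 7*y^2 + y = 70*s + 10*y^3 + y^2*(100*s + 19) + y*(190*s + 7)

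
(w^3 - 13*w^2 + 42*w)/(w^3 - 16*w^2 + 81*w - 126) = w/(w - 3)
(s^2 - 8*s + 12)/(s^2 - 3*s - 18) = (s - 2)/(s + 3)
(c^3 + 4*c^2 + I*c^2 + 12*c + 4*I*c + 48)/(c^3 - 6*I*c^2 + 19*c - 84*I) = (c + 4)/(c - 7*I)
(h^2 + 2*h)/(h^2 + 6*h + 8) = h/(h + 4)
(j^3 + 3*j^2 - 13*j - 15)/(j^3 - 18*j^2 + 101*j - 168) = (j^2 + 6*j + 5)/(j^2 - 15*j + 56)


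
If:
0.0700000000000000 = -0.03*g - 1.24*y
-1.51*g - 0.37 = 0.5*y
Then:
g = -0.23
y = -0.05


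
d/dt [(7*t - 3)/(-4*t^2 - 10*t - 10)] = (7*t^2 - 6*t - 25)/(4*t^4 + 20*t^3 + 45*t^2 + 50*t + 25)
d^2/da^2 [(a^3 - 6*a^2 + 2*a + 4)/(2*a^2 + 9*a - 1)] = 2*(199*a^3 - 15*a^2 + 231*a + 344)/(8*a^6 + 108*a^5 + 474*a^4 + 621*a^3 - 237*a^2 + 27*a - 1)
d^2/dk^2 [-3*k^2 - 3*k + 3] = -6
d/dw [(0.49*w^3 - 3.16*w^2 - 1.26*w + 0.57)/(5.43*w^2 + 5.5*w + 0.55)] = (2.6607*w^4 + 5.39*w^3 - 9.7297*w^2 - 9.6662*w - 3.828)/(29.4849*w^4 + 59.73*w^3 + 36.223*w^2 + 6.05*w + 0.3025)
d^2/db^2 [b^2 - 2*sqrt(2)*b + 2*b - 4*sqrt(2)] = 2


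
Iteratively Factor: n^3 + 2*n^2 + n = (n)*(n^2 + 2*n + 1) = n*(n + 1)*(n + 1)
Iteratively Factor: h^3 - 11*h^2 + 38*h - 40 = (h - 5)*(h^2 - 6*h + 8) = (h - 5)*(h - 4)*(h - 2)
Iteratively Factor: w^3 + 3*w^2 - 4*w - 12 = (w + 3)*(w^2 - 4) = (w + 2)*(w + 3)*(w - 2)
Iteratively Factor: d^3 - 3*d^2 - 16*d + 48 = (d - 3)*(d^2 - 16) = (d - 3)*(d + 4)*(d - 4)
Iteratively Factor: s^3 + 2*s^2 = (s + 2)*(s^2) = s*(s + 2)*(s)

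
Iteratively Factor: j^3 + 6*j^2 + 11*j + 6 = (j + 1)*(j^2 + 5*j + 6) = (j + 1)*(j + 2)*(j + 3)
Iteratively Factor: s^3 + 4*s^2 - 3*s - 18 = (s + 3)*(s^2 + s - 6) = (s + 3)^2*(s - 2)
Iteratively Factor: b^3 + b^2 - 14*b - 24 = (b - 4)*(b^2 + 5*b + 6) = (b - 4)*(b + 2)*(b + 3)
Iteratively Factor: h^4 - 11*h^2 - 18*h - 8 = (h - 4)*(h^3 + 4*h^2 + 5*h + 2) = (h - 4)*(h + 2)*(h^2 + 2*h + 1) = (h - 4)*(h + 1)*(h + 2)*(h + 1)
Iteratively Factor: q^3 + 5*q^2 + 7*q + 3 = (q + 1)*(q^2 + 4*q + 3) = (q + 1)^2*(q + 3)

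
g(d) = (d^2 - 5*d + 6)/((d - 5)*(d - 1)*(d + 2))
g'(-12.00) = -0.00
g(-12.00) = -0.10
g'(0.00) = -0.08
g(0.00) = 0.60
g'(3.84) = -0.17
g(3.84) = -0.08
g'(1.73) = 0.22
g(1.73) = -0.04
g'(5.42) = -1.22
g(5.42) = 0.60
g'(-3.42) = -0.47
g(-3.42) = -0.66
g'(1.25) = 2.56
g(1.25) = -0.43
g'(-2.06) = -264.54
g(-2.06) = -15.85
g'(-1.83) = -32.94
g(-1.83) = 5.63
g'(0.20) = 0.05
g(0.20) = 0.60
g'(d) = (2*d - 5)/((d - 5)*(d - 1)*(d + 2)) - (d^2 - 5*d + 6)/((d - 5)*(d - 1)*(d + 2)^2) - (d^2 - 5*d + 6)/((d - 5)*(d - 1)^2*(d + 2)) - (d^2 - 5*d + 6)/((d - 5)^2*(d - 1)*(d + 2))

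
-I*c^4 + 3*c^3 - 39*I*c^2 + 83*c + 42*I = (c - 6*I)*(c + I)*(c + 7*I)*(-I*c + 1)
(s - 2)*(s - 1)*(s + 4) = s^3 + s^2 - 10*s + 8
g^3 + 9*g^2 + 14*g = g*(g + 2)*(g + 7)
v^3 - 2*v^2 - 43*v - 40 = (v - 8)*(v + 1)*(v + 5)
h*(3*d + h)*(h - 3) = 3*d*h^2 - 9*d*h + h^3 - 3*h^2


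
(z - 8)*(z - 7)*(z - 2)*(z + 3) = z^4 - 14*z^3 + 35*z^2 + 146*z - 336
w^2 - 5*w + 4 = (w - 4)*(w - 1)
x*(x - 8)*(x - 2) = x^3 - 10*x^2 + 16*x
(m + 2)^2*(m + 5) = m^3 + 9*m^2 + 24*m + 20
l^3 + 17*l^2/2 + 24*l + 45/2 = (l + 5/2)*(l + 3)^2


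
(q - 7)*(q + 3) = q^2 - 4*q - 21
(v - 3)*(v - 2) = v^2 - 5*v + 6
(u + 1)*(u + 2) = u^2 + 3*u + 2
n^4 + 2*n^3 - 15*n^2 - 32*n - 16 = (n - 4)*(n + 1)^2*(n + 4)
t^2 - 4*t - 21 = (t - 7)*(t + 3)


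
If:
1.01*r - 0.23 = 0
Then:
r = 0.23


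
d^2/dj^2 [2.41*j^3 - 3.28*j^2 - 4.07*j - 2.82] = 14.46*j - 6.56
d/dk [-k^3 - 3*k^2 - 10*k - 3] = -3*k^2 - 6*k - 10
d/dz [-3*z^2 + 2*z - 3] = 2 - 6*z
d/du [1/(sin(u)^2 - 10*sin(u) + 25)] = -2*cos(u)/(sin(u) - 5)^3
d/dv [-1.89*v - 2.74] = -1.89000000000000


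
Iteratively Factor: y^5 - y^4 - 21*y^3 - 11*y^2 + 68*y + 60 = (y - 5)*(y^4 + 4*y^3 - y^2 - 16*y - 12) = (y - 5)*(y + 3)*(y^3 + y^2 - 4*y - 4) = (y - 5)*(y + 2)*(y + 3)*(y^2 - y - 2) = (y - 5)*(y + 1)*(y + 2)*(y + 3)*(y - 2)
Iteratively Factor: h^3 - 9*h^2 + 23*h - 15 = (h - 3)*(h^2 - 6*h + 5) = (h - 5)*(h - 3)*(h - 1)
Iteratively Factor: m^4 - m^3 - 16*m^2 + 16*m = (m - 1)*(m^3 - 16*m) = (m - 1)*(m + 4)*(m^2 - 4*m) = (m - 4)*(m - 1)*(m + 4)*(m)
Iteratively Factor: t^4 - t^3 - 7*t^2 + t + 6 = (t + 1)*(t^3 - 2*t^2 - 5*t + 6) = (t + 1)*(t + 2)*(t^2 - 4*t + 3) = (t - 3)*(t + 1)*(t + 2)*(t - 1)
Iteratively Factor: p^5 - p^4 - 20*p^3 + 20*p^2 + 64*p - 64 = (p - 4)*(p^4 + 3*p^3 - 8*p^2 - 12*p + 16) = (p - 4)*(p + 4)*(p^3 - p^2 - 4*p + 4) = (p - 4)*(p - 1)*(p + 4)*(p^2 - 4) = (p - 4)*(p - 1)*(p + 2)*(p + 4)*(p - 2)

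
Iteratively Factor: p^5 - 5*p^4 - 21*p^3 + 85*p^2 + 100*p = (p - 5)*(p^4 - 21*p^2 - 20*p) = (p - 5)*(p + 1)*(p^3 - p^2 - 20*p) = (p - 5)^2*(p + 1)*(p^2 + 4*p) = p*(p - 5)^2*(p + 1)*(p + 4)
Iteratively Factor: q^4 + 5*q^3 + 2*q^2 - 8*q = (q + 4)*(q^3 + q^2 - 2*q) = q*(q + 4)*(q^2 + q - 2) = q*(q + 2)*(q + 4)*(q - 1)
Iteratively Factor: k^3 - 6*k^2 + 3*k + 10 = (k - 5)*(k^2 - k - 2) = (k - 5)*(k + 1)*(k - 2)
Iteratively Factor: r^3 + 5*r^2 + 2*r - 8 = (r - 1)*(r^2 + 6*r + 8) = (r - 1)*(r + 4)*(r + 2)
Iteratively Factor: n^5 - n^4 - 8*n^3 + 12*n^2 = (n)*(n^4 - n^3 - 8*n^2 + 12*n) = n^2*(n^3 - n^2 - 8*n + 12) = n^2*(n - 2)*(n^2 + n - 6) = n^2*(n - 2)*(n + 3)*(n - 2)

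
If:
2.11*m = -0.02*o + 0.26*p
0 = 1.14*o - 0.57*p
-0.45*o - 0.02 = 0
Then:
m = -0.01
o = -0.04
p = -0.09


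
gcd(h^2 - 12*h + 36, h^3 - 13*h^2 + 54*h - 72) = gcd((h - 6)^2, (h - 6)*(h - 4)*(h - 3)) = h - 6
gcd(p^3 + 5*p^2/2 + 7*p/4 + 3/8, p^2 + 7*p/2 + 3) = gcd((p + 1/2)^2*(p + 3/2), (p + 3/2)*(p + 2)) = p + 3/2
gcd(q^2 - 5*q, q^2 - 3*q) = q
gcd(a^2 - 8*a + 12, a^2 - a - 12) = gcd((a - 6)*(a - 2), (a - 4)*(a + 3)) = 1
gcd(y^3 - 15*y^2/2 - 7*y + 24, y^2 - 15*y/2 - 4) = y - 8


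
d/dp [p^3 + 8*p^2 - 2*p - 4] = 3*p^2 + 16*p - 2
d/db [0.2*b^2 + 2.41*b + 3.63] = 0.4*b + 2.41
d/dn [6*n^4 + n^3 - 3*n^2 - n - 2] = 24*n^3 + 3*n^2 - 6*n - 1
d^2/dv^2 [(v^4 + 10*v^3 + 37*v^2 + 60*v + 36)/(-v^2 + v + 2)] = 2*(-v^6 + 3*v^5 + 3*v^4 - 143*v^3 - 414*v^2 - 372*v - 136)/(v^6 - 3*v^5 - 3*v^4 + 11*v^3 + 6*v^2 - 12*v - 8)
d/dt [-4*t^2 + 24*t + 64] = 24 - 8*t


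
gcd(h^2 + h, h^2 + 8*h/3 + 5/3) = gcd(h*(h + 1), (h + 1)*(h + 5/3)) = h + 1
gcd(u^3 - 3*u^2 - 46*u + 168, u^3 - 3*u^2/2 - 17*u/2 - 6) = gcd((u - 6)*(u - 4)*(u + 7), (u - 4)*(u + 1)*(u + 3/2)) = u - 4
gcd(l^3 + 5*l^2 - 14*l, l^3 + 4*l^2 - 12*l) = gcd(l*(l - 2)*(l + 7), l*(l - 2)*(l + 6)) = l^2 - 2*l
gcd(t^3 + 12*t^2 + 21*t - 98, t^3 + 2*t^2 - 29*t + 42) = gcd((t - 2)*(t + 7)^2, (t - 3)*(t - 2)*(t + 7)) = t^2 + 5*t - 14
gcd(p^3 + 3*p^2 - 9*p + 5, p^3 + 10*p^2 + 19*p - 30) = p^2 + 4*p - 5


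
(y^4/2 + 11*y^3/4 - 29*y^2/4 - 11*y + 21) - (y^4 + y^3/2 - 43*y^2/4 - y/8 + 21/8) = -y^4/2 + 9*y^3/4 + 7*y^2/2 - 87*y/8 + 147/8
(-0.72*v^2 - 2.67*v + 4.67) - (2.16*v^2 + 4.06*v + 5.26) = -2.88*v^2 - 6.73*v - 0.59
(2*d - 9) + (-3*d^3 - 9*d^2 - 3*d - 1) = -3*d^3 - 9*d^2 - d - 10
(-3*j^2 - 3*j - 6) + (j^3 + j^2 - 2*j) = j^3 - 2*j^2 - 5*j - 6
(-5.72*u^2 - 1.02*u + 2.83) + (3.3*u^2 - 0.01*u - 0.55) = -2.42*u^2 - 1.03*u + 2.28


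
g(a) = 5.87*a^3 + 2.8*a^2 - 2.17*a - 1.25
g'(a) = 17.61*a^2 + 5.6*a - 2.17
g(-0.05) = -1.14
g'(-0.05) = -2.41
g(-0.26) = -0.60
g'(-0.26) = -2.44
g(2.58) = 112.60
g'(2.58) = 129.50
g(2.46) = 97.74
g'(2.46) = 118.17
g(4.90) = 745.94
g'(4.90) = 448.09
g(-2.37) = -58.52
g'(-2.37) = 83.47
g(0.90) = 3.34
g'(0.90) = 17.13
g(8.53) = 3827.19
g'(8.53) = 1326.92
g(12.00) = 10519.27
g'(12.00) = 2600.87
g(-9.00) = -4034.15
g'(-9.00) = 1373.84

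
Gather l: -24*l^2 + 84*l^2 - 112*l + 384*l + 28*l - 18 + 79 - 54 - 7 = 60*l^2 + 300*l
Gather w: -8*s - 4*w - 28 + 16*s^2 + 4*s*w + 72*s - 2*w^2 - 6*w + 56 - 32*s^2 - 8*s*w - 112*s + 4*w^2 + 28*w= -16*s^2 - 48*s + 2*w^2 + w*(18 - 4*s) + 28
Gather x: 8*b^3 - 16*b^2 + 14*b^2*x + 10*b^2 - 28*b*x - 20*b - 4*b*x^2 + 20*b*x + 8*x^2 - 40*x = 8*b^3 - 6*b^2 - 20*b + x^2*(8 - 4*b) + x*(14*b^2 - 8*b - 40)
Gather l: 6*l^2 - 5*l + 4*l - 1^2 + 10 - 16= 6*l^2 - l - 7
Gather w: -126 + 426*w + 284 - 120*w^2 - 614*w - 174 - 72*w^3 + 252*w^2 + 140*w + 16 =-72*w^3 + 132*w^2 - 48*w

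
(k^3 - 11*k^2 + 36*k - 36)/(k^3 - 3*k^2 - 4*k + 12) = (k - 6)/(k + 2)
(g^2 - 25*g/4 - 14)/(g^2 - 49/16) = 4*(g - 8)/(4*g - 7)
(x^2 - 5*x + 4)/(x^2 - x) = (x - 4)/x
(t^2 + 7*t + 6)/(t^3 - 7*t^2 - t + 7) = (t + 6)/(t^2 - 8*t + 7)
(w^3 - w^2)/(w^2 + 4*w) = w*(w - 1)/(w + 4)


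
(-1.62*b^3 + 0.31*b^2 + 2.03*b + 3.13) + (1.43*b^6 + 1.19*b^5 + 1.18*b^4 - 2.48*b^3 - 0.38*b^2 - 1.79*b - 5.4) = 1.43*b^6 + 1.19*b^5 + 1.18*b^4 - 4.1*b^3 - 0.07*b^2 + 0.24*b - 2.27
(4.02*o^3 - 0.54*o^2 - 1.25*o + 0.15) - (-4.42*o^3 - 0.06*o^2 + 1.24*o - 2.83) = 8.44*o^3 - 0.48*o^2 - 2.49*o + 2.98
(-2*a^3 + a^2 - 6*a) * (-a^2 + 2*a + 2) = 2*a^5 - 5*a^4 + 4*a^3 - 10*a^2 - 12*a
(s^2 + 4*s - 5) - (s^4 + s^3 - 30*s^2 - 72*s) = -s^4 - s^3 + 31*s^2 + 76*s - 5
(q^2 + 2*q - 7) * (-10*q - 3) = -10*q^3 - 23*q^2 + 64*q + 21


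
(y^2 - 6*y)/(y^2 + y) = (y - 6)/(y + 1)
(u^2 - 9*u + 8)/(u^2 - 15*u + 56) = (u - 1)/(u - 7)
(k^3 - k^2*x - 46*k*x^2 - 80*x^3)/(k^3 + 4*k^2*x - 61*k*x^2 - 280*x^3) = (k + 2*x)/(k + 7*x)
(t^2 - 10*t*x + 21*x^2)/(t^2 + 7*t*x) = (t^2 - 10*t*x + 21*x^2)/(t*(t + 7*x))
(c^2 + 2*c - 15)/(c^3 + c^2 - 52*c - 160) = (c - 3)/(c^2 - 4*c - 32)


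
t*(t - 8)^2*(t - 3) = t^4 - 19*t^3 + 112*t^2 - 192*t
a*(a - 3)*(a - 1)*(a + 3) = a^4 - a^3 - 9*a^2 + 9*a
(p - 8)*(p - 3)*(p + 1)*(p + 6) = p^4 - 4*p^3 - 47*p^2 + 102*p + 144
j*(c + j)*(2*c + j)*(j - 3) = 2*c^2*j^2 - 6*c^2*j + 3*c*j^3 - 9*c*j^2 + j^4 - 3*j^3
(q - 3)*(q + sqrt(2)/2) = q^2 - 3*q + sqrt(2)*q/2 - 3*sqrt(2)/2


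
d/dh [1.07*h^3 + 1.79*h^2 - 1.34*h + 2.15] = 3.21*h^2 + 3.58*h - 1.34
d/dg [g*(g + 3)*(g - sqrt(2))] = g*(g + 3) + g*(g - sqrt(2)) + (g + 3)*(g - sqrt(2))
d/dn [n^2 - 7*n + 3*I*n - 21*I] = 2*n - 7 + 3*I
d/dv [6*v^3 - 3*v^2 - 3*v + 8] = 18*v^2 - 6*v - 3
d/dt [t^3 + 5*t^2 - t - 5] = 3*t^2 + 10*t - 1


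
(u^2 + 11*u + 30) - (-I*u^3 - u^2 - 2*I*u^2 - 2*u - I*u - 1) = I*u^3 + 2*u^2 + 2*I*u^2 + 13*u + I*u + 31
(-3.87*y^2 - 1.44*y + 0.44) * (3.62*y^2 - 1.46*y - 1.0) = -14.0094*y^4 + 0.4374*y^3 + 7.5652*y^2 + 0.7976*y - 0.44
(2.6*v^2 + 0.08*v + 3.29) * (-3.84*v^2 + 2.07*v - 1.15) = -9.984*v^4 + 5.0748*v^3 - 15.458*v^2 + 6.7183*v - 3.7835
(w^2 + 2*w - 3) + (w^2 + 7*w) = 2*w^2 + 9*w - 3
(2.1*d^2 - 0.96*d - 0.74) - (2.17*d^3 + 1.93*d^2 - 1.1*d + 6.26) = -2.17*d^3 + 0.17*d^2 + 0.14*d - 7.0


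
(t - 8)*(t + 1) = t^2 - 7*t - 8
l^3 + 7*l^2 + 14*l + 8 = (l + 1)*(l + 2)*(l + 4)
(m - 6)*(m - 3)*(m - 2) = m^3 - 11*m^2 + 36*m - 36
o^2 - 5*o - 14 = (o - 7)*(o + 2)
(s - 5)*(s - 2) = s^2 - 7*s + 10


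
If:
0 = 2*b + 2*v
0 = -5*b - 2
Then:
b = -2/5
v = 2/5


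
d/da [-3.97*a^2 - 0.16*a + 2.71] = -7.94*a - 0.16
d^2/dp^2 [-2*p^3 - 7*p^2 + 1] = -12*p - 14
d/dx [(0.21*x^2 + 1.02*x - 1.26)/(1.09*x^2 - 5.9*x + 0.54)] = (-2.3508*x^2 + 2.9736*x - 6.8832)/(1.1881*x^4 - 12.862*x^3 + 35.9872*x^2 - 6.372*x + 0.2916)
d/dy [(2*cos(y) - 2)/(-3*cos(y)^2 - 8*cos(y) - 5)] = 2*(-3*cos(y)^2 + 6*cos(y) + 13)*sin(y)/((cos(y) + 1)^2*(3*cos(y) + 5)^2)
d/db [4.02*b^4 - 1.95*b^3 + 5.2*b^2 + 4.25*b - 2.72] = 16.08*b^3 - 5.85*b^2 + 10.4*b + 4.25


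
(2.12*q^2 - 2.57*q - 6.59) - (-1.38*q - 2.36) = 2.12*q^2 - 1.19*q - 4.23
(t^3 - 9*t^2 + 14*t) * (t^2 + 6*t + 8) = t^5 - 3*t^4 - 32*t^3 + 12*t^2 + 112*t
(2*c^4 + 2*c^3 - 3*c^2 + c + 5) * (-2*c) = -4*c^5 - 4*c^4 + 6*c^3 - 2*c^2 - 10*c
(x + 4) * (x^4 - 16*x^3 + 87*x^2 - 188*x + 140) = x^5 - 12*x^4 + 23*x^3 + 160*x^2 - 612*x + 560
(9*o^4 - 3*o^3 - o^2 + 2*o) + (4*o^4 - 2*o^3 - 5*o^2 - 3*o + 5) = 13*o^4 - 5*o^3 - 6*o^2 - o + 5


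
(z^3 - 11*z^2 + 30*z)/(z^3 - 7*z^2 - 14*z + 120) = z/(z + 4)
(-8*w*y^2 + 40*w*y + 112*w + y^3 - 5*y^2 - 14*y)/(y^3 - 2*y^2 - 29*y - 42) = (-8*w + y)/(y + 3)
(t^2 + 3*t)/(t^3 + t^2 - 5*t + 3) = t/(t^2 - 2*t + 1)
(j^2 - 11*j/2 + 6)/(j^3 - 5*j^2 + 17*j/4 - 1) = 2*(2*j - 3)/(4*j^2 - 4*j + 1)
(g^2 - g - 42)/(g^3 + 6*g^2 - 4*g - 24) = (g - 7)/(g^2 - 4)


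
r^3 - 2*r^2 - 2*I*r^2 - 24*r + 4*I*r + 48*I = (r - 6)*(r + 4)*(r - 2*I)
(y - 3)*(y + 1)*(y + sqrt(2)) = y^3 - 2*y^2 + sqrt(2)*y^2 - 3*y - 2*sqrt(2)*y - 3*sqrt(2)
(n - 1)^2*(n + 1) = n^3 - n^2 - n + 1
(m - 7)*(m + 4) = m^2 - 3*m - 28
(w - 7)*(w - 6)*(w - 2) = w^3 - 15*w^2 + 68*w - 84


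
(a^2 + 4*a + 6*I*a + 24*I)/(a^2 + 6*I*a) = (a + 4)/a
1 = 1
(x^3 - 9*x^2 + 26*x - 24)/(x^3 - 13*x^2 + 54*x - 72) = (x - 2)/(x - 6)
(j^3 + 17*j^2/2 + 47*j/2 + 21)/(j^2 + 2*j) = j + 13/2 + 21/(2*j)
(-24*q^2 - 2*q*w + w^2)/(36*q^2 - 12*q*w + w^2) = (-4*q - w)/(6*q - w)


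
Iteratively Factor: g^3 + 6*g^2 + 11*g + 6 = (g + 3)*(g^2 + 3*g + 2) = (g + 1)*(g + 3)*(g + 2)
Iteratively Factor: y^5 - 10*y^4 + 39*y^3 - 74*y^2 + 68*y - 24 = (y - 2)*(y^4 - 8*y^3 + 23*y^2 - 28*y + 12) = (y - 2)^2*(y^3 - 6*y^2 + 11*y - 6) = (y - 2)^3*(y^2 - 4*y + 3) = (y - 3)*(y - 2)^3*(y - 1)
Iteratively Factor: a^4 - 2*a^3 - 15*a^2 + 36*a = (a + 4)*(a^3 - 6*a^2 + 9*a) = (a - 3)*(a + 4)*(a^2 - 3*a) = (a - 3)^2*(a + 4)*(a)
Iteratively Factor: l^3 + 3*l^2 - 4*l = (l + 4)*(l^2 - l) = l*(l + 4)*(l - 1)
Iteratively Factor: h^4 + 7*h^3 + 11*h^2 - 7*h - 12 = (h + 4)*(h^3 + 3*h^2 - h - 3) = (h - 1)*(h + 4)*(h^2 + 4*h + 3) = (h - 1)*(h + 1)*(h + 4)*(h + 3)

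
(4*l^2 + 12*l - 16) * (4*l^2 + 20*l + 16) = 16*l^4 + 128*l^3 + 240*l^2 - 128*l - 256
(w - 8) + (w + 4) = 2*w - 4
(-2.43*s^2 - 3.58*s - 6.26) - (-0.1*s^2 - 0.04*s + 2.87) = -2.33*s^2 - 3.54*s - 9.13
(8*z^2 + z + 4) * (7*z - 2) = 56*z^3 - 9*z^2 + 26*z - 8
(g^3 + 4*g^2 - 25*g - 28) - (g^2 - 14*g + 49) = g^3 + 3*g^2 - 11*g - 77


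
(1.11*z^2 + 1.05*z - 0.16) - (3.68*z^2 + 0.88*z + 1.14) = -2.57*z^2 + 0.17*z - 1.3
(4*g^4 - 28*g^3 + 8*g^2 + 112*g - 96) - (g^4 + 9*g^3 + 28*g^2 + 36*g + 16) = 3*g^4 - 37*g^3 - 20*g^2 + 76*g - 112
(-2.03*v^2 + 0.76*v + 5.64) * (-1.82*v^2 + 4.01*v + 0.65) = 3.6946*v^4 - 9.5235*v^3 - 8.5367*v^2 + 23.1104*v + 3.666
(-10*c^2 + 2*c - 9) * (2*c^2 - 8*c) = -20*c^4 + 84*c^3 - 34*c^2 + 72*c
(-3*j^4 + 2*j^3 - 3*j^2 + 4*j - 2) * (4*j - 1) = -12*j^5 + 11*j^4 - 14*j^3 + 19*j^2 - 12*j + 2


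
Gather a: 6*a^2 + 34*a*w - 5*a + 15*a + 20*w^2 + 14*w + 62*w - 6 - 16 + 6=6*a^2 + a*(34*w + 10) + 20*w^2 + 76*w - 16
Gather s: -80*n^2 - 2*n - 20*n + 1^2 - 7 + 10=-80*n^2 - 22*n + 4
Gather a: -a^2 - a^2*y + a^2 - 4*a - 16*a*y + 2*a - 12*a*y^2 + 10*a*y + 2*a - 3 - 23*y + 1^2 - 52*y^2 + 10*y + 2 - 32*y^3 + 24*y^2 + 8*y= -a^2*y + a*(-12*y^2 - 6*y) - 32*y^3 - 28*y^2 - 5*y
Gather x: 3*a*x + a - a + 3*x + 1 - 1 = x*(3*a + 3)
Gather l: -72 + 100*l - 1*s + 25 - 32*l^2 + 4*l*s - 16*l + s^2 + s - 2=-32*l^2 + l*(4*s + 84) + s^2 - 49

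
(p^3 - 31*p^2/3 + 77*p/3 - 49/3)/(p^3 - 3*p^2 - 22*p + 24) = (3*p^2 - 28*p + 49)/(3*(p^2 - 2*p - 24))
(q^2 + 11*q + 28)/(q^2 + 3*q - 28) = (q + 4)/(q - 4)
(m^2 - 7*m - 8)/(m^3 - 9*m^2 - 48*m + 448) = (m + 1)/(m^2 - m - 56)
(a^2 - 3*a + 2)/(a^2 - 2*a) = (a - 1)/a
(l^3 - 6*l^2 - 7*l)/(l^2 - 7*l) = l + 1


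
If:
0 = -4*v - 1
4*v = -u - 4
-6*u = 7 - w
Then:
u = -3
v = -1/4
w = -11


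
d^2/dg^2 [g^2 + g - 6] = 2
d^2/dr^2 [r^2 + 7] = 2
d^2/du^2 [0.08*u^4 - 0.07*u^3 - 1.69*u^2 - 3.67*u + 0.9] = 0.96*u^2 - 0.42*u - 3.38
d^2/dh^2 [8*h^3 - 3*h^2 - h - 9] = 48*h - 6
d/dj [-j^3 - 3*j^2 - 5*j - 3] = -3*j^2 - 6*j - 5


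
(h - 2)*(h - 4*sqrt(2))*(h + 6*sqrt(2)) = h^3 - 2*h^2 + 2*sqrt(2)*h^2 - 48*h - 4*sqrt(2)*h + 96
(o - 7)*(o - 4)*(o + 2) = o^3 - 9*o^2 + 6*o + 56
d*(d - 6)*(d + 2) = d^3 - 4*d^2 - 12*d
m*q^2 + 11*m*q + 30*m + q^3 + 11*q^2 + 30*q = (m + q)*(q + 5)*(q + 6)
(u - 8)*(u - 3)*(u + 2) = u^3 - 9*u^2 + 2*u + 48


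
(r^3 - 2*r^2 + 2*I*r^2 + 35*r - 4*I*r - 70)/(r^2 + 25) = (r^2 + r*(-2 + 7*I) - 14*I)/(r + 5*I)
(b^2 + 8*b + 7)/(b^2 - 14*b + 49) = (b^2 + 8*b + 7)/(b^2 - 14*b + 49)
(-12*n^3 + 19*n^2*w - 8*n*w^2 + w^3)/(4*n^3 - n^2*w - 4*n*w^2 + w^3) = (-3*n + w)/(n + w)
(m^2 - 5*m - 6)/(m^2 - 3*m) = (m^2 - 5*m - 6)/(m*(m - 3))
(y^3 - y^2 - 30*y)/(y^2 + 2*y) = (y^2 - y - 30)/(y + 2)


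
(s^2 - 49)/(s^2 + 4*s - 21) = (s - 7)/(s - 3)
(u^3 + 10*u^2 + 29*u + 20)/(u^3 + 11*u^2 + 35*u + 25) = (u + 4)/(u + 5)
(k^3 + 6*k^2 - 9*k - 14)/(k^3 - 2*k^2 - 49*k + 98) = (k + 1)/(k - 7)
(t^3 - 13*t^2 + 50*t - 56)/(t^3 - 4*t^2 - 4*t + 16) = (t - 7)/(t + 2)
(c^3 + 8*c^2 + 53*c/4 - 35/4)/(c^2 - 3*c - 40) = (c^2 + 3*c - 7/4)/(c - 8)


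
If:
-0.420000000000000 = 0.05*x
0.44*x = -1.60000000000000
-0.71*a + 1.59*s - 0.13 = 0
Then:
No Solution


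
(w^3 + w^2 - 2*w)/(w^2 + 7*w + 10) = w*(w - 1)/(w + 5)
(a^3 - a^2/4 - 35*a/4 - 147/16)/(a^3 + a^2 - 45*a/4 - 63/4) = (a + 7/4)/(a + 3)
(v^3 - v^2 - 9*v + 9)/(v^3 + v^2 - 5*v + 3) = (v - 3)/(v - 1)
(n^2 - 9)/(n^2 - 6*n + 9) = (n + 3)/(n - 3)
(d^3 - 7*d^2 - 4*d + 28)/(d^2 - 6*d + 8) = (d^2 - 5*d - 14)/(d - 4)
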